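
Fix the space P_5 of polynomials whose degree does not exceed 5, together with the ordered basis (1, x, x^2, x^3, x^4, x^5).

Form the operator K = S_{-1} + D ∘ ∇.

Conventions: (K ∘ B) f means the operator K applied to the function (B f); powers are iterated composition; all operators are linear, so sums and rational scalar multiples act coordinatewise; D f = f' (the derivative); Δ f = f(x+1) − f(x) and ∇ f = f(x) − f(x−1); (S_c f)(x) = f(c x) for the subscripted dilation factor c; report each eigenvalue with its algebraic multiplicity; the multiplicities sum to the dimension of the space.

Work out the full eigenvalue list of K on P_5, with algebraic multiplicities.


λ = -1 (multiplicity 3), λ = 1 (multiplicity 3)

image of 1: 1
image of x: -x
image of x^2: x^2 + 2
image of x^3: -x^3 + 6x - 3
image of x^4: x^4 + 12x^2 - 12x + 4
image of x^5: -x^5 + 20x^3 - 30x^2 + 20x - 5
the matrix is upper triangular; its diagonal is (1, -1, 1, -1, 1, -1)
for a triangular matrix the eigenvalues are the diagonal entries, with algebraic multiplicity their repetition count


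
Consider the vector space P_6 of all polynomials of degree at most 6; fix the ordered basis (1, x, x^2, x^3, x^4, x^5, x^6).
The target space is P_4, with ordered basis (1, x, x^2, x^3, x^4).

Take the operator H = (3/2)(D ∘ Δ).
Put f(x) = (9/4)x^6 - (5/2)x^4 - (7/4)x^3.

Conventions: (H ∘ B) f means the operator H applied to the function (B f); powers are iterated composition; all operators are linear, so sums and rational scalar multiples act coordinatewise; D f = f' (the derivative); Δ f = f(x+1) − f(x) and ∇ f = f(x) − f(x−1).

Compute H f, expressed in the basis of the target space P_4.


Δ f = (27/2)x^5 + (135/4)x^4 + 35x^3 + (27/2)x^2 - (7/4)x - 2
D Δ f = (135/2)x^4 + 135x^3 + 105x^2 + 27x - 7/4
((3/2)(D ∘ Δ)) f = (405/4)x^4 + (405/2)x^3 + (315/2)x^2 + (81/2)x - 21/8

g(x) = (405/4)x^4 + (405/2)x^3 + (315/2)x^2 + (81/2)x - 21/8


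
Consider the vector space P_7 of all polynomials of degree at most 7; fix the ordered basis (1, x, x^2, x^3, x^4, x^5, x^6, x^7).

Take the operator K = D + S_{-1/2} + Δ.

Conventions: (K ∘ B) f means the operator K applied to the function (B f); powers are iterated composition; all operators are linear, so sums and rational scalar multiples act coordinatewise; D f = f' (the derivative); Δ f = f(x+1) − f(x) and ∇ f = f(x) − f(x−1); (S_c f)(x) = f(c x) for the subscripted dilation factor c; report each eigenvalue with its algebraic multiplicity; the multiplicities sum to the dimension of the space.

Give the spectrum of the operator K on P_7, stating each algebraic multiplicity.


λ = -1/2 (multiplicity 1), λ = -1/8 (multiplicity 1), λ = -1/32 (multiplicity 1), λ = -1/128 (multiplicity 1), λ = 1/64 (multiplicity 1), λ = 1/16 (multiplicity 1), λ = 1/4 (multiplicity 1), λ = 1 (multiplicity 1)

image of 1: 1
image of x: -(1/2)x + 2
image of x^2: (1/4)x^2 + 4x + 1
image of x^3: -(1/8)x^3 + 6x^2 + 3x + 1
image of x^4: (1/16)x^4 + 8x^3 + 6x^2 + 4x + 1
image of x^5: -(1/32)x^5 + 10x^4 + 10x^3 + 10x^2 + 5x + 1
image of x^6: (1/64)x^6 + 12x^5 + 15x^4 + 20x^3 + 15x^2 + 6x + 1
image of x^7: -(1/128)x^7 + 14x^6 + 21x^5 + 35x^4 + 35x^3 + 21x^2 + 7x + 1
the matrix is upper triangular; its diagonal is (1, -1/2, 1/4, -1/8, 1/16, -1/32, 1/64, -1/128)
for a triangular matrix the eigenvalues are the diagonal entries, with algebraic multiplicity their repetition count


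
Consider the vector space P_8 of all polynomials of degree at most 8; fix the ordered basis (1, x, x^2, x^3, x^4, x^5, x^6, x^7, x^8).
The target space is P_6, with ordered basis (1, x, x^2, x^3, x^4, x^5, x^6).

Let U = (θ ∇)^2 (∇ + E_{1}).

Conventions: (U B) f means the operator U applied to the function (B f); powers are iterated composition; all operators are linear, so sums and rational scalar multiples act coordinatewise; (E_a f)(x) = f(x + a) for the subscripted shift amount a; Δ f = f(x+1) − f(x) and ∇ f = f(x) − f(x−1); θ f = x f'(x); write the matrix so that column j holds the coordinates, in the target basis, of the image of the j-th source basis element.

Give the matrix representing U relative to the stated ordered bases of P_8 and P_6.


the matrix is [[0, 0, 0, 0, 0, 0, 0, 0, 0]; [0, 0, 0, 12, 36, -390, 2370, -11284, 48104]; [0, 0, 0, 0, 72, 300, -3360, 22890, -120400]; [0, 0, 0, 0, 0, 240, 1260, -15330, 116760]; [0, 0, 0, 0, 0, 0, 600, 3780, -50400]; [0, 0, 0, 0, 0, 0, 0, 1260, 9240]; [0, 0, 0, 0, 0, 0, 0, 0, 2352]] (rows listed top to bottom)

image of 1: 0
image of x: 0
image of x^2: 0
image of x^3: 12x
image of x^4: 72x^2 + 36x
image of x^5: 240x^3 + 300x^2 - 390x
image of x^6: 600x^4 + 1260x^3 - 3360x^2 + 2370x
image of x^7: 1260x^5 + 3780x^4 - 15330x^3 + 22890x^2 - 11284x
image of x^8: 2352x^6 + 9240x^5 - 50400x^4 + 116760x^3 - 120400x^2 + 48104x
each image's coordinates form column j of the matrix


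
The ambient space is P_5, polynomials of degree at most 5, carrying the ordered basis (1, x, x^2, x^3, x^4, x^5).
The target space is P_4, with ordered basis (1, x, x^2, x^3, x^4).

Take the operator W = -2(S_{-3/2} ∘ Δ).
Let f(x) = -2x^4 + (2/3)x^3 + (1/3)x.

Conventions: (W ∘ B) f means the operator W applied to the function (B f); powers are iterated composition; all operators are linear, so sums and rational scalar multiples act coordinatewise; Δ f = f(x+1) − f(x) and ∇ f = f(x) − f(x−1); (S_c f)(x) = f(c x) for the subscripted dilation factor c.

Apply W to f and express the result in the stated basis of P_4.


the image equals g(x) = -54x^3 + 45x^2 - 18x + 2

Δ f = -8x^3 - 10x^2 - 6x - 1
S_{-3/2} Δ f = 27x^3 - (45/2)x^2 + 9x - 1
(-2(S_{-3/2} ∘ Δ)) f = -54x^3 + 45x^2 - 18x + 2


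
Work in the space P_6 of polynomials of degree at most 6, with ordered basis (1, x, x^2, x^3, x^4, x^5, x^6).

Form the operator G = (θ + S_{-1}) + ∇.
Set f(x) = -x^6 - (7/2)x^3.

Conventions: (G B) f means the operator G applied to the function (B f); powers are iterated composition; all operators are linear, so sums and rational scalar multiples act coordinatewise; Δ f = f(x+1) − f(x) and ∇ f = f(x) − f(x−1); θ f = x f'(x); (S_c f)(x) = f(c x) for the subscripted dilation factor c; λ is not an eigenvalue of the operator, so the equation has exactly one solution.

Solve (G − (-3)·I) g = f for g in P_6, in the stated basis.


the image equals g(x) = -(1/10)x^6 + (3/35)x^5 - (27/112)x^4 + (9/140)x^3 - (373/560)x^2 + (197/168)x - 1957/3360

write g with unknown coordinates in the stated basis and equate coefficients in (G − (-3)·I) g = f
solving from the highest basis element down gives g = -(1/10)x^6 + (3/35)x^5 - (27/112)x^4 + (9/140)x^3 - (373/560)x^2 + (197/168)x - 1957/3360
check: G g = -(7/10)x^6 - (9/35)x^5 + (81/112)x^4 - (517/140)x^3 + (1119/560)x^2 - (197/56)x + 1957/1120
so G g − (-3)·g = -x^6 - (7/2)x^3 = f ✓


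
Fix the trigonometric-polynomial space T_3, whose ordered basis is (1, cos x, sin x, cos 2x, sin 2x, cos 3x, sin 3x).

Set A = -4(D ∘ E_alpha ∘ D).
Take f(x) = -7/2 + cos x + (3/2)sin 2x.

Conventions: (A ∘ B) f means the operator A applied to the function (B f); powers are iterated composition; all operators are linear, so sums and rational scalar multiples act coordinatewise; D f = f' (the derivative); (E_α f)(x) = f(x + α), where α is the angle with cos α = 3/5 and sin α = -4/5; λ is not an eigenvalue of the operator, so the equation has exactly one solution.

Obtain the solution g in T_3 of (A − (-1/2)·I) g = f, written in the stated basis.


write g with unknown coordinates in the stated basis and equate coefficients in (A − (-1/2)·I) g = f
solving from the highest basis element down gives g = -7 + (58/373)cos x - (64/373)sin x + (2304/25177)cos 2x - (597/25177)sin 2x
check: A g = (344/373)cos x + (32/373)sin x - (1152/25177)cos 2x + (38064/25177)sin 2x
so A g − (-1/2)·g = -7/2 + cos x + (3/2)sin 2x = f ✓

the result is g(x) = -7 + (58/373)cos x - (64/373)sin x + (2304/25177)cos 2x - (597/25177)sin 2x


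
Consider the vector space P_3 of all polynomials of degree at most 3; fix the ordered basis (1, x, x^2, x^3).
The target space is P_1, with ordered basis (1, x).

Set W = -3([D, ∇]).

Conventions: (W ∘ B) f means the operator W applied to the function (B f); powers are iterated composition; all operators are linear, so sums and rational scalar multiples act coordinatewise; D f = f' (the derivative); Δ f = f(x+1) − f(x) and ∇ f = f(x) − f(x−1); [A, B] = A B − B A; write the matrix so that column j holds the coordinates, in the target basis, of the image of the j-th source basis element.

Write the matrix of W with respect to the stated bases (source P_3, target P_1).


image of 1: 0
image of x: 0
image of x^2: 0
image of x^3: 0
each image's coordinates form column j of the matrix

the matrix is [[0, 0, 0, 0]; [0, 0, 0, 0]] (rows listed top to bottom)


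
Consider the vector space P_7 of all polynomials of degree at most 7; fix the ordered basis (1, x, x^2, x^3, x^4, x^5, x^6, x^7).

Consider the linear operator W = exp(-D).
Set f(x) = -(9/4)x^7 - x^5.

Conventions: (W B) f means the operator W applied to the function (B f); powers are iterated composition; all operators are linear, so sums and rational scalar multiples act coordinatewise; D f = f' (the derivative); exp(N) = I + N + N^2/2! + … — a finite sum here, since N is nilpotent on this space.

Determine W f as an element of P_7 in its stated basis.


the image equals g(x) = -(9/4)x^7 + (63/4)x^6 - (193/4)x^5 + (335/4)x^4 - (355/4)x^3 + (229/4)x^2 - (83/4)x + 13/4

order-1 term: (63/4)x^6 + 5x^4
order-2 term: -(189/4)x^5 - 10x^3
order-3 term: (315/4)x^4 + 10x^2
order-4 term: -(315/4)x^3 - 5x
order-5 term: (189/4)x^2 + 1
order-6 term: -(63/4)x
order-7 term: 9/4
the series for exp(-D) f terminates at order 7
exp(-D) f = -(9/4)x^7 + (63/4)x^6 - (193/4)x^5 + (335/4)x^4 - (355/4)x^3 + (229/4)x^2 - (83/4)x + 13/4


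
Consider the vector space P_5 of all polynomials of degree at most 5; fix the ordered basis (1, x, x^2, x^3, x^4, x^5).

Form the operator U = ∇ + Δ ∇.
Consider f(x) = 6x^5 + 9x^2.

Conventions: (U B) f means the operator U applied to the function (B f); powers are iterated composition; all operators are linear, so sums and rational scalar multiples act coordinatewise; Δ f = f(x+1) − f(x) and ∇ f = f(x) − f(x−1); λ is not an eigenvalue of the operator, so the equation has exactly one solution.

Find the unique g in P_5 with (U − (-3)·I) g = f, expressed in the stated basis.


write g with unknown coordinates in the stated basis and equate coefficients in (U − (-3)·I) g = f
solving from the highest basis element down gives g = 2x^5 - (10/3)x^4 - (20/9)x^3 + (47/9)x^2 - (4/27)x - 41/81
check: U g = 10x^4 + (20/3)x^3 - (20/3)x^2 + (4/9)x + 41/27
so U g − (-3)·g = 6x^5 + 9x^2 = f ✓

the image equals g(x) = 2x^5 - (10/3)x^4 - (20/9)x^3 + (47/9)x^2 - (4/27)x - 41/81


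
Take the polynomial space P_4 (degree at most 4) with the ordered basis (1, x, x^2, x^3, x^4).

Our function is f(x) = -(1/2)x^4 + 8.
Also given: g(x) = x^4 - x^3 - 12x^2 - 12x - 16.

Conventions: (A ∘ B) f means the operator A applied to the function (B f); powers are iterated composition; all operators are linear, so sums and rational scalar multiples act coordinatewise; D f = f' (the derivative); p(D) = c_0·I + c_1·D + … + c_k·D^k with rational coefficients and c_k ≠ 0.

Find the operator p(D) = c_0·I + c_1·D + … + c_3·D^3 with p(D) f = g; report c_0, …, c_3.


p(D) = -2·I + (1/2)·D + 2·D^2 + D^3, i.e. c_0 = -2, c_1 = 1/2, c_2 = 2, c_3 = 1

D^0 f = -(1/2)x^4 + 8
D^1 f = -2x^3
D^2 f = -6x^2
D^3 f = -12x
matching coefficients of g against c_0 f + c_1 Df + … from the top degree down determines the c_i
solution: c_0 = -2, c_1 = 1/2, c_2 = 2, c_3 = 1


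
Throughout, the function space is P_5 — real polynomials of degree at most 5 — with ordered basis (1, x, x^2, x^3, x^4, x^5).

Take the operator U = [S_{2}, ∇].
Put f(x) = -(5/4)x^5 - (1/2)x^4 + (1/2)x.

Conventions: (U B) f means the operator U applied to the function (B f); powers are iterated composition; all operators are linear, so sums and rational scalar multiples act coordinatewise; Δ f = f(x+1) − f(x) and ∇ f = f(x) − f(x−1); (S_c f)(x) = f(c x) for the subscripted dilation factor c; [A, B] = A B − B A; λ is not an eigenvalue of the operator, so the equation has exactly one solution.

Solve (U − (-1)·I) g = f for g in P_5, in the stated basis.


the image equals g(x) = -(5/4)x^5 - (201/2)x^4 - 2916x^3 - 28106x^2 - 65376x - 5/4

write g with unknown coordinates in the stated basis and equate coefficients in (U − (-1)·I) g = f
solving from the highest basis element down gives g = -(5/4)x^5 - (201/2)x^4 - 2916x^3 - 28106x^2 - 65376x - 5/4
check: U g = 100x^4 + 2916x^3 + 28106x^2 + (130753/2)x + 5/4
so U g − (-1)·g = -(5/4)x^5 - (1/2)x^4 + (1/2)x = f ✓


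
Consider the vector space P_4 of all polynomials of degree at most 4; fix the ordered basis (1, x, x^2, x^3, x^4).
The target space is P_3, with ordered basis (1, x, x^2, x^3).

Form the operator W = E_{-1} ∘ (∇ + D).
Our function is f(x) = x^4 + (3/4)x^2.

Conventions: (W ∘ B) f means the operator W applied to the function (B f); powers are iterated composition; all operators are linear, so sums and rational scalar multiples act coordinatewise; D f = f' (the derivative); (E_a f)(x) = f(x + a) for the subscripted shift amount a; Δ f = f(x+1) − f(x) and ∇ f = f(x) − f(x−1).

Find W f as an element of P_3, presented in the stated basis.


∇ f = 4x^3 - 6x^2 + (11/2)x - 7/4
D f = 4x^3 + (3/2)x
(∇ + D) f = 8x^3 - 6x^2 + 7x - 7/4
E_{-1} (∇ + D) f = 8x^3 - 30x^2 + 43x - 91/4

the result is g(x) = 8x^3 - 30x^2 + 43x - 91/4


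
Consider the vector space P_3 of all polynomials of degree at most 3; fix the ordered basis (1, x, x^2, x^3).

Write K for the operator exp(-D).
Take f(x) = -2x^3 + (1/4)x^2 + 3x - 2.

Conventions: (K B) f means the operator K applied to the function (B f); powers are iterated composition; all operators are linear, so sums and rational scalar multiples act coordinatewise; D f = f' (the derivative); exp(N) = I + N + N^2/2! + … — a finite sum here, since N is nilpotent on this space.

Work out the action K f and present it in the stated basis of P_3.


order-1 term: 6x^2 - (1/2)x - 3
order-2 term: -6x + 1/4
order-3 term: 2
the series for exp(-D) f terminates at order 3
exp(-D) f = -2x^3 + (25/4)x^2 - (7/2)x - 11/4

the image equals g(x) = -2x^3 + (25/4)x^2 - (7/2)x - 11/4


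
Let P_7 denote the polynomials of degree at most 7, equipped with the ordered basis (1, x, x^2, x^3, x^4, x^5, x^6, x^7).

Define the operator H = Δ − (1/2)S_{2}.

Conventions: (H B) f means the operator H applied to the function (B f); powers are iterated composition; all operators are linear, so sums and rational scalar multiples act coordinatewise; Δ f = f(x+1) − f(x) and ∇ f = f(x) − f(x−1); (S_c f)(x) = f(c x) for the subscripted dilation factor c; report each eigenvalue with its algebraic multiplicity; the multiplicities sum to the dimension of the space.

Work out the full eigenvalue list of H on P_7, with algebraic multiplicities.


λ = -64 (multiplicity 1), λ = -32 (multiplicity 1), λ = -16 (multiplicity 1), λ = -8 (multiplicity 1), λ = -4 (multiplicity 1), λ = -2 (multiplicity 1), λ = -1 (multiplicity 1), λ = -1/2 (multiplicity 1)

image of 1: -1/2
image of x: -x + 1
image of x^2: -2x^2 + 2x + 1
image of x^3: -4x^3 + 3x^2 + 3x + 1
image of x^4: -8x^4 + 4x^3 + 6x^2 + 4x + 1
image of x^5: -16x^5 + 5x^4 + 10x^3 + 10x^2 + 5x + 1
image of x^6: -32x^6 + 6x^5 + 15x^4 + 20x^3 + 15x^2 + 6x + 1
image of x^7: -64x^7 + 7x^6 + 21x^5 + 35x^4 + 35x^3 + 21x^2 + 7x + 1
the matrix is upper triangular; its diagonal is (-1/2, -1, -2, -4, -8, -16, -32, -64)
for a triangular matrix the eigenvalues are the diagonal entries, with algebraic multiplicity their repetition count


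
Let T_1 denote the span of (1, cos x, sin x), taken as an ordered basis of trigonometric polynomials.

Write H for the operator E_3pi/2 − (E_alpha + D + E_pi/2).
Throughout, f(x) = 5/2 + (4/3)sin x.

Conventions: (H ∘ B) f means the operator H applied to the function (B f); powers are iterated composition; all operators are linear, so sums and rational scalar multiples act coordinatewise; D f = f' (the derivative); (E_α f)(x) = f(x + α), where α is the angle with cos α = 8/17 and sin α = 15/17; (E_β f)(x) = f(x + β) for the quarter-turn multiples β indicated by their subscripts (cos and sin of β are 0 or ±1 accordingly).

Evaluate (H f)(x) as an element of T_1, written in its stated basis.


E_3pi/2 f = 5/2 - (4/3)cos x
E_alpha f = 5/2 + (20/17)cos x + (32/51)sin x
D f = (4/3)cos x
E_pi/2 f = 5/2 + (4/3)cos x
(E_alpha + D + E_pi/2) f = 5 + (196/51)cos x + (32/51)sin x
(-(E_alpha + D + E_pi/2)) f = -5 - (196/51)cos x - (32/51)sin x
(E_3pi/2 − (E_alpha + D + E_pi/2)) f = -5/2 - (88/17)cos x - (32/51)sin x

the result is g(x) = -5/2 - (88/17)cos x - (32/51)sin x


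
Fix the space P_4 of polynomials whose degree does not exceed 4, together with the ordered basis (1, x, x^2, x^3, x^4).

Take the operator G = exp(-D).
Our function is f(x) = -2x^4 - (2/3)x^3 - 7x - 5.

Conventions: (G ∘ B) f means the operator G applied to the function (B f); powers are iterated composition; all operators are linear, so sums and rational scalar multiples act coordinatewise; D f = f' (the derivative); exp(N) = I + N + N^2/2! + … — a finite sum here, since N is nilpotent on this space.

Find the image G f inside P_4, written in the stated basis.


order-1 term: 8x^3 + 2x^2 + 7
order-2 term: -12x^2 - 2x
order-3 term: 8x + 2/3
order-4 term: -2
the series for exp(-D) f terminates at order 4
exp(-D) f = -2x^4 + (22/3)x^3 - 10x^2 - x + 2/3

g(x) = -2x^4 + (22/3)x^3 - 10x^2 - x + 2/3


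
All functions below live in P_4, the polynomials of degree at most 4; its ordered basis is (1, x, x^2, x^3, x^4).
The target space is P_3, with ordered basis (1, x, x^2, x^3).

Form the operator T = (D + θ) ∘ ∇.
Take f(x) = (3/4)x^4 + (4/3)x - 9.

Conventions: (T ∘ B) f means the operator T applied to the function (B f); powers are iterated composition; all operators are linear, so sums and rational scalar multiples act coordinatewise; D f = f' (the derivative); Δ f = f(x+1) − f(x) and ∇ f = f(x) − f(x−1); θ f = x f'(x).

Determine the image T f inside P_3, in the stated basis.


∇ f = 3x^3 - (9/2)x^2 + 3x + 7/12
D ∇ f = 9x^2 - 9x + 3
θ ∇ f = 9x^3 - 9x^2 + 3x
(D + θ) ∇ f = 9x^3 - 6x + 3

the image equals g(x) = 9x^3 - 6x + 3


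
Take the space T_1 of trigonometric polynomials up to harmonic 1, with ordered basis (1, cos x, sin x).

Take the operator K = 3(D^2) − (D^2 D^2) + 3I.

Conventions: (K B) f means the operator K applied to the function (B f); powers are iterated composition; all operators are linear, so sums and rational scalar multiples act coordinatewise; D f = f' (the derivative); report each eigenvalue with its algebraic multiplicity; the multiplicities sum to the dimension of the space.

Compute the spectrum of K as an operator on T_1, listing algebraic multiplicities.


image of 1: 3
image of cos x: -cos x
image of sin x: -sin x
the matrix is diagonal; its diagonal is (3, -1, -1)
for a triangular matrix the eigenvalues are the diagonal entries, with algebraic multiplicity their repetition count

λ = -1 (multiplicity 2), λ = 3 (multiplicity 1)


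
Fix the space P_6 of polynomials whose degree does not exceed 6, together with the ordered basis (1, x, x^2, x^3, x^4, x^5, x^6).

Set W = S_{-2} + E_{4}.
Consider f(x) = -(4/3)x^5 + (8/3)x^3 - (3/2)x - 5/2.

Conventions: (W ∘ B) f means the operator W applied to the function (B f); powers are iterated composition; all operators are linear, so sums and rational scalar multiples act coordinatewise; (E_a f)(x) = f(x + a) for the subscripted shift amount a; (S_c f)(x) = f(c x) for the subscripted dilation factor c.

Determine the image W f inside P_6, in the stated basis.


g(x) = (124/3)x^5 - (80/3)x^4 - 232x^3 - (2464/3)x^2 - (9463/6)x - 3617/3

S_{-2} f = (128/3)x^5 - (64/3)x^3 + 3x - 5/2
E_{4} f = -(4/3)x^5 - (80/3)x^4 - (632/3)x^3 - (2464/3)x^2 - (9481/6)x - 7219/6
(S_{-2} + E_{4}) f = (124/3)x^5 - (80/3)x^4 - 232x^3 - (2464/3)x^2 - (9463/6)x - 3617/3


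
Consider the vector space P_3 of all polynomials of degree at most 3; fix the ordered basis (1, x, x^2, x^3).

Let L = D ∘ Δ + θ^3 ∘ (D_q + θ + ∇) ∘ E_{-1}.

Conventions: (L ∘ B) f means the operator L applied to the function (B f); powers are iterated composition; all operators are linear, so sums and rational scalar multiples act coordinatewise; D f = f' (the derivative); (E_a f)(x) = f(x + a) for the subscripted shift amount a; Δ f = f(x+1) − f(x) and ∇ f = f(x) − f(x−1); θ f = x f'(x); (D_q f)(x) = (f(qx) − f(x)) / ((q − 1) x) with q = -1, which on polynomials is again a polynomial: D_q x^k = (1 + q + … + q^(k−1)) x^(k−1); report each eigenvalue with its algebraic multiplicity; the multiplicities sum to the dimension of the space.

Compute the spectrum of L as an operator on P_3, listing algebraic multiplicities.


image of 1: 0
image of x: x
image of x^2: 16x^2 + 2
image of x^3: 81x^3 - 16x^2 + 3
the matrix is upper triangular; its diagonal is (0, 1, 16, 81)
for a triangular matrix the eigenvalues are the diagonal entries, with algebraic multiplicity their repetition count

λ = 0 (multiplicity 1), λ = 1 (multiplicity 1), λ = 16 (multiplicity 1), λ = 81 (multiplicity 1)


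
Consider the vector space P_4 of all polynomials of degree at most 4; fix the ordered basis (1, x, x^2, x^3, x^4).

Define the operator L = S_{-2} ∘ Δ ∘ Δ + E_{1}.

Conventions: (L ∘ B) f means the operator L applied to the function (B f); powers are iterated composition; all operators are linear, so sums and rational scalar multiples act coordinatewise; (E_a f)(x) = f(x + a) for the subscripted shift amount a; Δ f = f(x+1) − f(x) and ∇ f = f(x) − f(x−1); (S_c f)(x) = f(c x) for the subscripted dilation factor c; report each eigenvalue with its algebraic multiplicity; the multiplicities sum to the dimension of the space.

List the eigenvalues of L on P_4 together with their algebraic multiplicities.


λ = 1 (multiplicity 5)

image of 1: 1
image of x: x + 1
image of x^2: x^2 + 2x + 3
image of x^3: x^3 + 3x^2 - 9x + 7
image of x^4: x^4 + 4x^3 + 54x^2 - 44x + 15
the matrix is upper triangular; its diagonal is (1, 1, 1, 1, 1)
for a triangular matrix the eigenvalues are the diagonal entries, with algebraic multiplicity their repetition count


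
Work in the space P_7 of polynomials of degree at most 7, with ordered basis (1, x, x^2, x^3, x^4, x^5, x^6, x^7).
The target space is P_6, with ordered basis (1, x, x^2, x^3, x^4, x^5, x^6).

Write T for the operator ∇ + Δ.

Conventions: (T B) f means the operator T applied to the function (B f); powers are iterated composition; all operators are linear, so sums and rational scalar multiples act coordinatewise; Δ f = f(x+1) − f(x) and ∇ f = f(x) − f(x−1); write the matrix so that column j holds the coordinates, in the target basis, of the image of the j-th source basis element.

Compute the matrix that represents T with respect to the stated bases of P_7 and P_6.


the matrix is [[0, 2, 0, 2, 0, 2, 0, 2]; [0, 0, 4, 0, 8, 0, 12, 0]; [0, 0, 0, 6, 0, 20, 0, 42]; [0, 0, 0, 0, 8, 0, 40, 0]; [0, 0, 0, 0, 0, 10, 0, 70]; [0, 0, 0, 0, 0, 0, 12, 0]; [0, 0, 0, 0, 0, 0, 0, 14]] (rows listed top to bottom)

image of 1: 0
image of x: 2
image of x^2: 4x
image of x^3: 6x^2 + 2
image of x^4: 8x^3 + 8x
image of x^5: 10x^4 + 20x^2 + 2
image of x^6: 12x^5 + 40x^3 + 12x
image of x^7: 14x^6 + 70x^4 + 42x^2 + 2
each image's coordinates form column j of the matrix


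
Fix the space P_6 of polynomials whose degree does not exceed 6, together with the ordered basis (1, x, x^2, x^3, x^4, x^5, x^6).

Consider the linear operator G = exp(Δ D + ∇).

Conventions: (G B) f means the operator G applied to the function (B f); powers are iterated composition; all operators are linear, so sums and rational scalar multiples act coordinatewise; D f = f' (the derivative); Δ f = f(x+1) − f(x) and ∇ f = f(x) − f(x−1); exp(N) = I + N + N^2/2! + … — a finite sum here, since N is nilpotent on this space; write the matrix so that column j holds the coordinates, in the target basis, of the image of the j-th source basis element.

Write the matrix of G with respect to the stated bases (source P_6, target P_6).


image of 1: 1
image of x: x + 1
image of x^2: x^2 + 2x + 2
image of x^3: x^3 + 3x^2 + 6x + 8
image of x^4: x^4 + 4x^3 + 12x^2 + 32x + 29
image of x^5: x^5 + 5x^4 + 20x^3 + 80x^2 + 145x + 127
image of x^6: x^6 + 6x^5 + 30x^4 + 160x^3 + 435x^2 + 762x + 687
each image's coordinates form column j of the matrix

the matrix is [[1, 1, 2, 8, 29, 127, 687]; [0, 1, 2, 6, 32, 145, 762]; [0, 0, 1, 3, 12, 80, 435]; [0, 0, 0, 1, 4, 20, 160]; [0, 0, 0, 0, 1, 5, 30]; [0, 0, 0, 0, 0, 1, 6]; [0, 0, 0, 0, 0, 0, 1]] (rows listed top to bottom)


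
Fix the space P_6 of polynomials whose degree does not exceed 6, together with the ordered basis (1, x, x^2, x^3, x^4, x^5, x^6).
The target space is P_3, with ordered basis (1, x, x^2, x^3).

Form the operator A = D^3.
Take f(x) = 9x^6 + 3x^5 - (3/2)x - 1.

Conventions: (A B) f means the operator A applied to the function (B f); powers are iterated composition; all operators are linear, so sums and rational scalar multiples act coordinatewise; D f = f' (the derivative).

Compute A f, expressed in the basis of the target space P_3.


the image equals g(x) = 1080x^3 + 180x^2

D f = 54x^5 + 15x^4 - 3/2
D D f = 270x^4 + 60x^3
D D D f = 1080x^3 + 180x^2


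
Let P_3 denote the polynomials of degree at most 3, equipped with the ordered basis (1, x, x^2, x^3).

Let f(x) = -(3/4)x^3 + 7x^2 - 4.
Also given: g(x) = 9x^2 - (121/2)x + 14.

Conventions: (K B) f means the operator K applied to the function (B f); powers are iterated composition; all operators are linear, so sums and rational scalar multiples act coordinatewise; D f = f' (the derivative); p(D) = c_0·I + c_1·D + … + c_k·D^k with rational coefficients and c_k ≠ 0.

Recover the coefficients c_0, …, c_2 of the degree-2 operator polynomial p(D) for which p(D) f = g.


c_0 = 0, c_1 = -4, c_2 = 1

D^0 f = -(3/4)x^3 + 7x^2 - 4
D^1 f = -(9/4)x^2 + 14x
D^2 f = -(9/2)x + 14
matching coefficients of g against c_0 f + c_1 Df + … from the top degree down determines the c_i
solution: c_0 = 0, c_1 = -4, c_2 = 1


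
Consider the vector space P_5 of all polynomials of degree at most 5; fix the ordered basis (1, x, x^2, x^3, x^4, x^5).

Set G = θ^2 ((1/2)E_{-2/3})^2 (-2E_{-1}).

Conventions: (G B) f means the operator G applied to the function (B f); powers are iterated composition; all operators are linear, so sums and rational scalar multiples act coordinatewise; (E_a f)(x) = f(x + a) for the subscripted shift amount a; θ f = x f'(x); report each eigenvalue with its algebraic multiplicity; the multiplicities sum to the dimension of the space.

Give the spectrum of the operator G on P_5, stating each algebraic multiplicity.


image of 1: 0
image of x: -(1/2)x
image of x^2: -2x^2 + (7/3)x
image of x^3: -(9/2)x^3 + 14x^2 - (49/6)x
image of x^4: -8x^4 + 42x^3 - (196/3)x^2 + (686/27)x
image of x^5: -(25/2)x^5 + (280/3)x^4 - 245x^3 + (6860/27)x^2 - (12005/162)x
the matrix is upper triangular; its diagonal is (0, -1/2, -2, -9/2, -8, -25/2)
for a triangular matrix the eigenvalues are the diagonal entries, with algebraic multiplicity their repetition count

λ = -25/2 (multiplicity 1), λ = -8 (multiplicity 1), λ = -9/2 (multiplicity 1), λ = -2 (multiplicity 1), λ = -1/2 (multiplicity 1), λ = 0 (multiplicity 1)


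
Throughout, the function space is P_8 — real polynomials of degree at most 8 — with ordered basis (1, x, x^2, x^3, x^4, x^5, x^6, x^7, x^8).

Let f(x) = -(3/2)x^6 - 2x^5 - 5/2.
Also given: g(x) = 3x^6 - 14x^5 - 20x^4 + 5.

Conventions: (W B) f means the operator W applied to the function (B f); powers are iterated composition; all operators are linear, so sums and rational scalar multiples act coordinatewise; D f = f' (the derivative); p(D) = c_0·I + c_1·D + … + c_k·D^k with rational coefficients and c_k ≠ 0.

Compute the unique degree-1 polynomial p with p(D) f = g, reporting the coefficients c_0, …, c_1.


p(D) = -2·I + 2·D, i.e. c_0 = -2, c_1 = 2

D^0 f = -(3/2)x^6 - 2x^5 - 5/2
D^1 f = -9x^5 - 10x^4
matching coefficients of g against c_0 f + c_1 Df + … from the top degree down determines the c_i
solution: c_0 = -2, c_1 = 2


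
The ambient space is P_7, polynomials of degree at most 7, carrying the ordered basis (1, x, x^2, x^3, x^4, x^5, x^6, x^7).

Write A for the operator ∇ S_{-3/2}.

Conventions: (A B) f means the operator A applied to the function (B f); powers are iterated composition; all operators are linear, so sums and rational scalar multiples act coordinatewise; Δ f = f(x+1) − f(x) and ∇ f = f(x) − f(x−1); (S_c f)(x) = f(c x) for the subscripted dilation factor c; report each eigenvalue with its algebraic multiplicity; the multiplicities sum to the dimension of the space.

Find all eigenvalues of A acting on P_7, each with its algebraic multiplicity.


image of 1: 0
image of x: -3/2
image of x^2: (9/2)x - 9/4
image of x^3: -(81/8)x^2 + (81/8)x - 27/8
image of x^4: (81/4)x^3 - (243/8)x^2 + (81/4)x - 81/16
image of x^5: -(1215/32)x^4 + (1215/16)x^3 - (1215/16)x^2 + (1215/32)x - 243/32
image of x^6: (2187/32)x^5 - (10935/64)x^4 + (3645/16)x^3 - (10935/64)x^2 + (2187/32)x - 729/64
image of x^7: -(15309/128)x^6 + (45927/128)x^5 - (76545/128)x^4 + (76545/128)x^3 - (45927/128)x^2 + (15309/128)x - 2187/128
the matrix is upper triangular; its diagonal is (0, 0, 0, 0, 0, 0, 0, 0)
for a triangular matrix the eigenvalues are the diagonal entries, with algebraic multiplicity their repetition count

λ = 0 (multiplicity 8)


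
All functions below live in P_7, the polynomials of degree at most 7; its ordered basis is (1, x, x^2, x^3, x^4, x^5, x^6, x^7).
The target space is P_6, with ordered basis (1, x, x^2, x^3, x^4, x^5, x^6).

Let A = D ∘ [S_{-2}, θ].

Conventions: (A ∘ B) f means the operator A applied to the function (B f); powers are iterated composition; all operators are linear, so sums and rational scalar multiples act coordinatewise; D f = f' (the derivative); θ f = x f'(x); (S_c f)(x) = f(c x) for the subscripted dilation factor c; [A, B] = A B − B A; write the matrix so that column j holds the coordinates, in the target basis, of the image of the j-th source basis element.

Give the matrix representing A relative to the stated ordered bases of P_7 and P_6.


image of 1: 0
image of x: 0
image of x^2: 0
image of x^3: 0
image of x^4: 0
image of x^5: 0
image of x^6: 0
image of x^7: 0
each image's coordinates form column j of the matrix

the matrix is [[0, 0, 0, 0, 0, 0, 0, 0]; [0, 0, 0, 0, 0, 0, 0, 0]; [0, 0, 0, 0, 0, 0, 0, 0]; [0, 0, 0, 0, 0, 0, 0, 0]; [0, 0, 0, 0, 0, 0, 0, 0]; [0, 0, 0, 0, 0, 0, 0, 0]; [0, 0, 0, 0, 0, 0, 0, 0]] (rows listed top to bottom)


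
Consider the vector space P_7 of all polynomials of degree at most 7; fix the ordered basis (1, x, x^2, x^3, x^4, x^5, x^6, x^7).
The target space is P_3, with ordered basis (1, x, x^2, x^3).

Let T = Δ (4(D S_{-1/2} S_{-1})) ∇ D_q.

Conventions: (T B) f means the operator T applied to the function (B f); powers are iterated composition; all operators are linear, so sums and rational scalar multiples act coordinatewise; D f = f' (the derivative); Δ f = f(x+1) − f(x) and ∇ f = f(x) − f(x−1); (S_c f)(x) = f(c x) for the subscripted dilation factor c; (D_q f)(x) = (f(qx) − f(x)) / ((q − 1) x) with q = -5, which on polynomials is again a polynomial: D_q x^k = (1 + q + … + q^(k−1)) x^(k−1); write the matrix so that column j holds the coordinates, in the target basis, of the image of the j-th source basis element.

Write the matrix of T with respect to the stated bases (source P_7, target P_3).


the matrix is [[0, 0, 0, 0, -624, -3126, -26040, -585945/4]; [0, 0, 0, 0, 0, 6252, 39060, 390630]; [0, 0, 0, 0, 0, 0, -39060, -585945/2]; [0, 0, 0, 0, 0, 0, 0, 195315]] (rows listed top to bottom)

image of 1: 0
image of x: 0
image of x^2: 0
image of x^3: 0
image of x^4: -624
image of x^5: 6252x - 3126
image of x^6: -39060x^2 + 39060x - 26040
image of x^7: 195315x^3 - (585945/2)x^2 + 390630x - 585945/4
each image's coordinates form column j of the matrix


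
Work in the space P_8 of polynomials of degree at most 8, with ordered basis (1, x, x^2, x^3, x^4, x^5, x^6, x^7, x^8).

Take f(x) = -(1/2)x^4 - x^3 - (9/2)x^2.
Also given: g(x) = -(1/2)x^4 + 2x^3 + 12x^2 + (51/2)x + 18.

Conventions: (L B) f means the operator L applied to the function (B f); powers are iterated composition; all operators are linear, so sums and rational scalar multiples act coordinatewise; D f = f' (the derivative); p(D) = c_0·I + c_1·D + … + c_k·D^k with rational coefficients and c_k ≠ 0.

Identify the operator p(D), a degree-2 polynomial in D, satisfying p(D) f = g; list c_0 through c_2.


c_0 = 1, c_1 = -3/2, c_2 = -2

D^0 f = -(1/2)x^4 - x^3 - (9/2)x^2
D^1 f = -2x^3 - 3x^2 - 9x
D^2 f = -6x^2 - 6x - 9
matching coefficients of g against c_0 f + c_1 Df + … from the top degree down determines the c_i
solution: c_0 = 1, c_1 = -3/2, c_2 = -2


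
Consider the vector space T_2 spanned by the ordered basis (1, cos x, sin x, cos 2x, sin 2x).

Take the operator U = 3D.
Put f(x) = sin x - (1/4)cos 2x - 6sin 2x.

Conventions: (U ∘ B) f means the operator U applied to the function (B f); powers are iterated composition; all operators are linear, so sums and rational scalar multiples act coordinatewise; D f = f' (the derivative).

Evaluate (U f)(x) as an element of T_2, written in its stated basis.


the image equals g(x) = 3cos x - 36cos 2x + (3/2)sin 2x

D f = cos x - 12cos 2x + (1/2)sin 2x
(3D) f = 3cos x - 36cos 2x + (3/2)sin 2x


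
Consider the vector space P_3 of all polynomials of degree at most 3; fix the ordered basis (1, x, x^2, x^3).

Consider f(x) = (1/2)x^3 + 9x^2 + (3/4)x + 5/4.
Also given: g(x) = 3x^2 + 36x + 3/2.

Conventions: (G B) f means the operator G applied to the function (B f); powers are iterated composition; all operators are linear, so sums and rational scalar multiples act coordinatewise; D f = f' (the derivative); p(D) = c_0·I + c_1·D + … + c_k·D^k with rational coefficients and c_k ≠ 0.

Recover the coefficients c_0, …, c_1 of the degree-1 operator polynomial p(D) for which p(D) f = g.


c_0 = 0, c_1 = 2

D^0 f = (1/2)x^3 + 9x^2 + (3/4)x + 5/4
D^1 f = (3/2)x^2 + 18x + 3/4
matching coefficients of g against c_0 f + c_1 Df + … from the top degree down determines the c_i
solution: c_0 = 0, c_1 = 2


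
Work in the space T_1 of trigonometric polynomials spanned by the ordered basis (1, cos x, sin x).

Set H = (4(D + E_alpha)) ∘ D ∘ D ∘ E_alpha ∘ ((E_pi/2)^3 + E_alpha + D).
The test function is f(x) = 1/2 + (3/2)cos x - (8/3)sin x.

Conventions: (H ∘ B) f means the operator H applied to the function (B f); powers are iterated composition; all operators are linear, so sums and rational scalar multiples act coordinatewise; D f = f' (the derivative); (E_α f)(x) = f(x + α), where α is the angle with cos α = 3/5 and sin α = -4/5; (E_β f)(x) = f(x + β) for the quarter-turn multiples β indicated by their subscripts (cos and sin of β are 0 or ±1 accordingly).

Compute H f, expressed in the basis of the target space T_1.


E_pi/2 f = 1/2 - (8/3)cos x - (3/2)sin x
E_pi/2 E_pi/2 f = 1/2 - (3/2)cos x + (8/3)sin x
E_pi/2 E_pi/2 E_pi/2 f = 1/2 + (8/3)cos x + (3/2)sin x
E_alpha f = 1/2 + (91/30)cos x - (2/5)sin x
D f = -(8/3)cos x - (3/2)sin x
((E_pi/2)^3 + E_alpha + D) f = 1 + (91/30)cos x - (2/5)sin x
E_alpha ((E_pi/2)^3 + E_alpha + D) f = 1 + (107/50)cos x + (164/75)sin x
D E_alpha ((E_pi/2)^3 + E_alpha + D) f = (164/75)cos x - (107/50)sin x
D D E_alpha ((E_pi/2)^3 + E_alpha + D) f = -(107/50)cos x - (164/75)sin x
D (D ∘ D) E_alpha ((E_pi/2)^3 + E_alpha + D) f = -(164/75)cos x + (107/50)sin x
E_alpha (D ∘ D) E_alpha ((E_pi/2)^3 + E_alpha + D) f = (349/750)cos x - (378/125)sin x
(D + E_alpha) (D ∘ D) E_alpha ((E_pi/2)^3 + E_alpha + D) f = -(1291/750)cos x - (221/250)sin x
(4(D + E_alpha)) (D ∘ D) E_alpha ((E_pi/2)^3 + E_alpha + D) f = -(2582/375)cos x - (442/125)sin x

the result is g(x) = -(2582/375)cos x - (442/125)sin x


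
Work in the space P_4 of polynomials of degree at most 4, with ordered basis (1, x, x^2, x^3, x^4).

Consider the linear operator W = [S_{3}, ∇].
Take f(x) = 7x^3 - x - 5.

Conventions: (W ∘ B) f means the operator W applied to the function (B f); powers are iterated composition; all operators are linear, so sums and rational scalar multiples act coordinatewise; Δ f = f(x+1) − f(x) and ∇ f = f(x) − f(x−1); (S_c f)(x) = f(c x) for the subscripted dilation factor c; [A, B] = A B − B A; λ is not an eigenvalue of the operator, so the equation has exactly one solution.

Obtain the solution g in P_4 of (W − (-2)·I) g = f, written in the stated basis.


write g with unknown coordinates in the stated basis and equate coefficients in (W − (-2)·I) g = f
solving from the highest basis element down gives g = (7/2)x^3 + (189/2)x^2 + (881/2)x + 211/2
check: W g = -189x^2 - 882x - 216
so W g − (-2)·g = 7x^3 - x - 5 = f ✓

g(x) = (7/2)x^3 + (189/2)x^2 + (881/2)x + 211/2


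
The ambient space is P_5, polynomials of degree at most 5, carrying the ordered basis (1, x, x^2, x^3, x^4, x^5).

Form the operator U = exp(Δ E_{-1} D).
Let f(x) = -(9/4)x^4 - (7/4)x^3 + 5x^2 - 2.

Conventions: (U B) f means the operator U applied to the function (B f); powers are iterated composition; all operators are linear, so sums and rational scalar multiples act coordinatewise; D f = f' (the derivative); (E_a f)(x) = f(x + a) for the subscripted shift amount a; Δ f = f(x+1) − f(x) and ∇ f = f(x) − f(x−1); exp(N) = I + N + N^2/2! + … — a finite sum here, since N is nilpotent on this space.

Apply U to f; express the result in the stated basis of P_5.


the result is g(x) = -(9/4)x^4 - (7/4)x^3 - 22x^2 + (33/2)x - 91/4

order-1 term: -27x^2 + (33/2)x + 25/4
order-2 term: -27
the series for exp(Δ E_{-1} D) f terminates at order 2
exp(Δ E_{-1} D) f = -(9/4)x^4 - (7/4)x^3 - 22x^2 + (33/2)x - 91/4


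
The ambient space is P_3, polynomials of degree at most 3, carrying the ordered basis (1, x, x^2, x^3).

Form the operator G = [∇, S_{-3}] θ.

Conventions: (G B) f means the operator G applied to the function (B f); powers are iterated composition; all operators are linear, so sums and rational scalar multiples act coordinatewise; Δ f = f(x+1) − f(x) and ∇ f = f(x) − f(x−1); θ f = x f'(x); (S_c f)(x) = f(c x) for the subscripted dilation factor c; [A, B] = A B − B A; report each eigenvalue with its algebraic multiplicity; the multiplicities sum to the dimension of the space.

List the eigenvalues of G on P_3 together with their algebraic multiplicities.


λ = 0 (multiplicity 4)

image of 1: 0
image of x: -4
image of x^2: 48x - 16
image of x^3: -324x^2 + 216x - 84
the matrix is upper triangular; its diagonal is (0, 0, 0, 0)
for a triangular matrix the eigenvalues are the diagonal entries, with algebraic multiplicity their repetition count


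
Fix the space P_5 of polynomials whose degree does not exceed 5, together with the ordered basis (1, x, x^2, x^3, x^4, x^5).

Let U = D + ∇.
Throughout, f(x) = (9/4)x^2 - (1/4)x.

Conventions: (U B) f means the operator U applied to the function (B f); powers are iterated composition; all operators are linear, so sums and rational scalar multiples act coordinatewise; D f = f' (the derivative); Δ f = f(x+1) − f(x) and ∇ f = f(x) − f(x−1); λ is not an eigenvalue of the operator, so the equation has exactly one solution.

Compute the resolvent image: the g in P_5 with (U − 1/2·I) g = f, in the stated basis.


write g with unknown coordinates in the stated basis and equate coefficients in (U − 1/2·I) g = f
solving from the highest basis element down gives g = -(9/2)x^2 - (71/2)x - 133
check: U g = -18x - 133/2
so U g − 1/2·g = (9/4)x^2 - (1/4)x = f ✓

g(x) = -(9/2)x^2 - (71/2)x - 133
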